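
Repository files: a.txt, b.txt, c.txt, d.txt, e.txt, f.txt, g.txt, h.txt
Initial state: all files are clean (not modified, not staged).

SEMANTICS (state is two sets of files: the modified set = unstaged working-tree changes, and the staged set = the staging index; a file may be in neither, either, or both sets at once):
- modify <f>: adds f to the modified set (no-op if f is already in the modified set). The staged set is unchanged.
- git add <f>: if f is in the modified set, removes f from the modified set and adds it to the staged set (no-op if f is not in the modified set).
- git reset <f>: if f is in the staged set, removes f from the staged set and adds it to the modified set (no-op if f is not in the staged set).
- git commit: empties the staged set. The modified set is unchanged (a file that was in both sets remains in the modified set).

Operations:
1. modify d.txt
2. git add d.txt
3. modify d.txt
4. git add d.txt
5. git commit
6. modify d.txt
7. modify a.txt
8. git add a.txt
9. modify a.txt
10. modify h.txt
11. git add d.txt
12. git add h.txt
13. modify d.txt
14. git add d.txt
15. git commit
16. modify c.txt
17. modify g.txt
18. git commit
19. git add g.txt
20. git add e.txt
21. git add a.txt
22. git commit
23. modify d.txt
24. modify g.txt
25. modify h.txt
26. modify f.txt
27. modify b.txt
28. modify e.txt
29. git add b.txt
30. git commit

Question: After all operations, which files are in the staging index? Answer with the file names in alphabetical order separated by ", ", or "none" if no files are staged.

Answer: none

Derivation:
After op 1 (modify d.txt): modified={d.txt} staged={none}
After op 2 (git add d.txt): modified={none} staged={d.txt}
After op 3 (modify d.txt): modified={d.txt} staged={d.txt}
After op 4 (git add d.txt): modified={none} staged={d.txt}
After op 5 (git commit): modified={none} staged={none}
After op 6 (modify d.txt): modified={d.txt} staged={none}
After op 7 (modify a.txt): modified={a.txt, d.txt} staged={none}
After op 8 (git add a.txt): modified={d.txt} staged={a.txt}
After op 9 (modify a.txt): modified={a.txt, d.txt} staged={a.txt}
After op 10 (modify h.txt): modified={a.txt, d.txt, h.txt} staged={a.txt}
After op 11 (git add d.txt): modified={a.txt, h.txt} staged={a.txt, d.txt}
After op 12 (git add h.txt): modified={a.txt} staged={a.txt, d.txt, h.txt}
After op 13 (modify d.txt): modified={a.txt, d.txt} staged={a.txt, d.txt, h.txt}
After op 14 (git add d.txt): modified={a.txt} staged={a.txt, d.txt, h.txt}
After op 15 (git commit): modified={a.txt} staged={none}
After op 16 (modify c.txt): modified={a.txt, c.txt} staged={none}
After op 17 (modify g.txt): modified={a.txt, c.txt, g.txt} staged={none}
After op 18 (git commit): modified={a.txt, c.txt, g.txt} staged={none}
After op 19 (git add g.txt): modified={a.txt, c.txt} staged={g.txt}
After op 20 (git add e.txt): modified={a.txt, c.txt} staged={g.txt}
After op 21 (git add a.txt): modified={c.txt} staged={a.txt, g.txt}
After op 22 (git commit): modified={c.txt} staged={none}
After op 23 (modify d.txt): modified={c.txt, d.txt} staged={none}
After op 24 (modify g.txt): modified={c.txt, d.txt, g.txt} staged={none}
After op 25 (modify h.txt): modified={c.txt, d.txt, g.txt, h.txt} staged={none}
After op 26 (modify f.txt): modified={c.txt, d.txt, f.txt, g.txt, h.txt} staged={none}
After op 27 (modify b.txt): modified={b.txt, c.txt, d.txt, f.txt, g.txt, h.txt} staged={none}
After op 28 (modify e.txt): modified={b.txt, c.txt, d.txt, e.txt, f.txt, g.txt, h.txt} staged={none}
After op 29 (git add b.txt): modified={c.txt, d.txt, e.txt, f.txt, g.txt, h.txt} staged={b.txt}
After op 30 (git commit): modified={c.txt, d.txt, e.txt, f.txt, g.txt, h.txt} staged={none}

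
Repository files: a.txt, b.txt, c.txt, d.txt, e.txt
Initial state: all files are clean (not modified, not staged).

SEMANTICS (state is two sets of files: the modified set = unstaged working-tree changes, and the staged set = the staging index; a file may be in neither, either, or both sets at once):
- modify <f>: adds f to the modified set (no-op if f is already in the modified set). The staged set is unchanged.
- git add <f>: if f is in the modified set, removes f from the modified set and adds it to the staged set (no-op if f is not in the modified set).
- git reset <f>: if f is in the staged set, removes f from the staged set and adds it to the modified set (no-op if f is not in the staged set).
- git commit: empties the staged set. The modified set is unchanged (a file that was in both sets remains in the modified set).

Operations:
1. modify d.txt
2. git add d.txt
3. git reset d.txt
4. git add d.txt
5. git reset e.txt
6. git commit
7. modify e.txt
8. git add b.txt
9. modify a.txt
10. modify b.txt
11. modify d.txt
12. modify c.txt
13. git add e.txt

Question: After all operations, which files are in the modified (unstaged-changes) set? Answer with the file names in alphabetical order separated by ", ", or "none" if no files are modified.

After op 1 (modify d.txt): modified={d.txt} staged={none}
After op 2 (git add d.txt): modified={none} staged={d.txt}
After op 3 (git reset d.txt): modified={d.txt} staged={none}
After op 4 (git add d.txt): modified={none} staged={d.txt}
After op 5 (git reset e.txt): modified={none} staged={d.txt}
After op 6 (git commit): modified={none} staged={none}
After op 7 (modify e.txt): modified={e.txt} staged={none}
After op 8 (git add b.txt): modified={e.txt} staged={none}
After op 9 (modify a.txt): modified={a.txt, e.txt} staged={none}
After op 10 (modify b.txt): modified={a.txt, b.txt, e.txt} staged={none}
After op 11 (modify d.txt): modified={a.txt, b.txt, d.txt, e.txt} staged={none}
After op 12 (modify c.txt): modified={a.txt, b.txt, c.txt, d.txt, e.txt} staged={none}
After op 13 (git add e.txt): modified={a.txt, b.txt, c.txt, d.txt} staged={e.txt}

Answer: a.txt, b.txt, c.txt, d.txt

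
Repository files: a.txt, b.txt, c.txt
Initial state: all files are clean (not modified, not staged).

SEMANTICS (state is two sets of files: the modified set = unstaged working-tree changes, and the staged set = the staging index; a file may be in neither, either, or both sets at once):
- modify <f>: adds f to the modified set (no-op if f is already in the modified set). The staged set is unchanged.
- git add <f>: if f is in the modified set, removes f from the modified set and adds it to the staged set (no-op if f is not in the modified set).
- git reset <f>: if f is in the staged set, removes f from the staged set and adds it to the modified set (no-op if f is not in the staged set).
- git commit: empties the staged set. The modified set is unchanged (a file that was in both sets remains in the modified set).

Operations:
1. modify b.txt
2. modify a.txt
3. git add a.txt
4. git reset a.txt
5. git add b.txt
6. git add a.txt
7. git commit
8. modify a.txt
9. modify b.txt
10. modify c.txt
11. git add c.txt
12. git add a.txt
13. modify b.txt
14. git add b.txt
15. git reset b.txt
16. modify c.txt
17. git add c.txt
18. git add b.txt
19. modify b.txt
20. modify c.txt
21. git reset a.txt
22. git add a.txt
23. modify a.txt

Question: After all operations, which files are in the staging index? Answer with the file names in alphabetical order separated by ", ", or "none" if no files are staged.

Answer: a.txt, b.txt, c.txt

Derivation:
After op 1 (modify b.txt): modified={b.txt} staged={none}
After op 2 (modify a.txt): modified={a.txt, b.txt} staged={none}
After op 3 (git add a.txt): modified={b.txt} staged={a.txt}
After op 4 (git reset a.txt): modified={a.txt, b.txt} staged={none}
After op 5 (git add b.txt): modified={a.txt} staged={b.txt}
After op 6 (git add a.txt): modified={none} staged={a.txt, b.txt}
After op 7 (git commit): modified={none} staged={none}
After op 8 (modify a.txt): modified={a.txt} staged={none}
After op 9 (modify b.txt): modified={a.txt, b.txt} staged={none}
After op 10 (modify c.txt): modified={a.txt, b.txt, c.txt} staged={none}
After op 11 (git add c.txt): modified={a.txt, b.txt} staged={c.txt}
After op 12 (git add a.txt): modified={b.txt} staged={a.txt, c.txt}
After op 13 (modify b.txt): modified={b.txt} staged={a.txt, c.txt}
After op 14 (git add b.txt): modified={none} staged={a.txt, b.txt, c.txt}
After op 15 (git reset b.txt): modified={b.txt} staged={a.txt, c.txt}
After op 16 (modify c.txt): modified={b.txt, c.txt} staged={a.txt, c.txt}
After op 17 (git add c.txt): modified={b.txt} staged={a.txt, c.txt}
After op 18 (git add b.txt): modified={none} staged={a.txt, b.txt, c.txt}
After op 19 (modify b.txt): modified={b.txt} staged={a.txt, b.txt, c.txt}
After op 20 (modify c.txt): modified={b.txt, c.txt} staged={a.txt, b.txt, c.txt}
After op 21 (git reset a.txt): modified={a.txt, b.txt, c.txt} staged={b.txt, c.txt}
After op 22 (git add a.txt): modified={b.txt, c.txt} staged={a.txt, b.txt, c.txt}
After op 23 (modify a.txt): modified={a.txt, b.txt, c.txt} staged={a.txt, b.txt, c.txt}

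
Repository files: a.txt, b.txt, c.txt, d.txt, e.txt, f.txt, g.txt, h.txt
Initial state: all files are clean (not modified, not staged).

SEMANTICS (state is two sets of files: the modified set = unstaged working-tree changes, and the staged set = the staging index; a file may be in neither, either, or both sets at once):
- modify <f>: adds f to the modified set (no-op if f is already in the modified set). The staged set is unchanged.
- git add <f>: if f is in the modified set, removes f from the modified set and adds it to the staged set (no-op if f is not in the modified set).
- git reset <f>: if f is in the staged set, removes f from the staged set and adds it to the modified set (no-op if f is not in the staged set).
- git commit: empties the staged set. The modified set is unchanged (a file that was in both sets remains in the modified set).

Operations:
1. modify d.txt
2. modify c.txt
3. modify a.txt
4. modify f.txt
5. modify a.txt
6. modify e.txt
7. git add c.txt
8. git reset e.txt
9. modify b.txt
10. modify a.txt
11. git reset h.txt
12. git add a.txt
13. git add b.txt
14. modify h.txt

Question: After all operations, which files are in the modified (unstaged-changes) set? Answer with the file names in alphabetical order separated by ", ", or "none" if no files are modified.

Answer: d.txt, e.txt, f.txt, h.txt

Derivation:
After op 1 (modify d.txt): modified={d.txt} staged={none}
After op 2 (modify c.txt): modified={c.txt, d.txt} staged={none}
After op 3 (modify a.txt): modified={a.txt, c.txt, d.txt} staged={none}
After op 4 (modify f.txt): modified={a.txt, c.txt, d.txt, f.txt} staged={none}
After op 5 (modify a.txt): modified={a.txt, c.txt, d.txt, f.txt} staged={none}
After op 6 (modify e.txt): modified={a.txt, c.txt, d.txt, e.txt, f.txt} staged={none}
After op 7 (git add c.txt): modified={a.txt, d.txt, e.txt, f.txt} staged={c.txt}
After op 8 (git reset e.txt): modified={a.txt, d.txt, e.txt, f.txt} staged={c.txt}
After op 9 (modify b.txt): modified={a.txt, b.txt, d.txt, e.txt, f.txt} staged={c.txt}
After op 10 (modify a.txt): modified={a.txt, b.txt, d.txt, e.txt, f.txt} staged={c.txt}
After op 11 (git reset h.txt): modified={a.txt, b.txt, d.txt, e.txt, f.txt} staged={c.txt}
After op 12 (git add a.txt): modified={b.txt, d.txt, e.txt, f.txt} staged={a.txt, c.txt}
After op 13 (git add b.txt): modified={d.txt, e.txt, f.txt} staged={a.txt, b.txt, c.txt}
After op 14 (modify h.txt): modified={d.txt, e.txt, f.txt, h.txt} staged={a.txt, b.txt, c.txt}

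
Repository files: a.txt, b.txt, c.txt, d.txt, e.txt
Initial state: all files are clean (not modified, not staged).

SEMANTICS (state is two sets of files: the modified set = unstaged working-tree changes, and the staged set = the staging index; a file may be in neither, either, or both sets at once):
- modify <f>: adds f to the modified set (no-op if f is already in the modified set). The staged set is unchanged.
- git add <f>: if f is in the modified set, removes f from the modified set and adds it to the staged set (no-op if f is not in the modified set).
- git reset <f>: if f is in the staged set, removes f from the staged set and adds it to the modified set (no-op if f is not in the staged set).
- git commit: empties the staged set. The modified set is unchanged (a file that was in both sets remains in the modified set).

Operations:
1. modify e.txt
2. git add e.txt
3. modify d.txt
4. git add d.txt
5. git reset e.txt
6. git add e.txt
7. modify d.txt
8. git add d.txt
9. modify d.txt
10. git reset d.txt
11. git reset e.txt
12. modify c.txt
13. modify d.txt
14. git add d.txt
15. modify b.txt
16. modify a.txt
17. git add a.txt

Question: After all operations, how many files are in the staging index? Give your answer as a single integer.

Answer: 2

Derivation:
After op 1 (modify e.txt): modified={e.txt} staged={none}
After op 2 (git add e.txt): modified={none} staged={e.txt}
After op 3 (modify d.txt): modified={d.txt} staged={e.txt}
After op 4 (git add d.txt): modified={none} staged={d.txt, e.txt}
After op 5 (git reset e.txt): modified={e.txt} staged={d.txt}
After op 6 (git add e.txt): modified={none} staged={d.txt, e.txt}
After op 7 (modify d.txt): modified={d.txt} staged={d.txt, e.txt}
After op 8 (git add d.txt): modified={none} staged={d.txt, e.txt}
After op 9 (modify d.txt): modified={d.txt} staged={d.txt, e.txt}
After op 10 (git reset d.txt): modified={d.txt} staged={e.txt}
After op 11 (git reset e.txt): modified={d.txt, e.txt} staged={none}
After op 12 (modify c.txt): modified={c.txt, d.txt, e.txt} staged={none}
After op 13 (modify d.txt): modified={c.txt, d.txt, e.txt} staged={none}
After op 14 (git add d.txt): modified={c.txt, e.txt} staged={d.txt}
After op 15 (modify b.txt): modified={b.txt, c.txt, e.txt} staged={d.txt}
After op 16 (modify a.txt): modified={a.txt, b.txt, c.txt, e.txt} staged={d.txt}
After op 17 (git add a.txt): modified={b.txt, c.txt, e.txt} staged={a.txt, d.txt}
Final staged set: {a.txt, d.txt} -> count=2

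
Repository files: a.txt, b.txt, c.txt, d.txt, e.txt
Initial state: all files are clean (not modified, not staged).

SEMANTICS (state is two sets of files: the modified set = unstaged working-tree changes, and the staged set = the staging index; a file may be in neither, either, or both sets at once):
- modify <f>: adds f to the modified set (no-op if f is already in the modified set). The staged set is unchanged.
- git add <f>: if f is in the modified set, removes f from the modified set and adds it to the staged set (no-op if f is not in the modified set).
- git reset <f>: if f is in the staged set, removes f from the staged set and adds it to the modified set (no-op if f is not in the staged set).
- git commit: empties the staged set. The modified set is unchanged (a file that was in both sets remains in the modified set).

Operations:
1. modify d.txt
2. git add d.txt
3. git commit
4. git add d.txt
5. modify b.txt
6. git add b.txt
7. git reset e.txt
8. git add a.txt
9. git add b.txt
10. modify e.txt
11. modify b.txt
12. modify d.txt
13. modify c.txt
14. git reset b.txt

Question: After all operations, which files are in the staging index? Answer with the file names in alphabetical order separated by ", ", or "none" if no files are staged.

Answer: none

Derivation:
After op 1 (modify d.txt): modified={d.txt} staged={none}
After op 2 (git add d.txt): modified={none} staged={d.txt}
After op 3 (git commit): modified={none} staged={none}
After op 4 (git add d.txt): modified={none} staged={none}
After op 5 (modify b.txt): modified={b.txt} staged={none}
After op 6 (git add b.txt): modified={none} staged={b.txt}
After op 7 (git reset e.txt): modified={none} staged={b.txt}
After op 8 (git add a.txt): modified={none} staged={b.txt}
After op 9 (git add b.txt): modified={none} staged={b.txt}
After op 10 (modify e.txt): modified={e.txt} staged={b.txt}
After op 11 (modify b.txt): modified={b.txt, e.txt} staged={b.txt}
After op 12 (modify d.txt): modified={b.txt, d.txt, e.txt} staged={b.txt}
After op 13 (modify c.txt): modified={b.txt, c.txt, d.txt, e.txt} staged={b.txt}
After op 14 (git reset b.txt): modified={b.txt, c.txt, d.txt, e.txt} staged={none}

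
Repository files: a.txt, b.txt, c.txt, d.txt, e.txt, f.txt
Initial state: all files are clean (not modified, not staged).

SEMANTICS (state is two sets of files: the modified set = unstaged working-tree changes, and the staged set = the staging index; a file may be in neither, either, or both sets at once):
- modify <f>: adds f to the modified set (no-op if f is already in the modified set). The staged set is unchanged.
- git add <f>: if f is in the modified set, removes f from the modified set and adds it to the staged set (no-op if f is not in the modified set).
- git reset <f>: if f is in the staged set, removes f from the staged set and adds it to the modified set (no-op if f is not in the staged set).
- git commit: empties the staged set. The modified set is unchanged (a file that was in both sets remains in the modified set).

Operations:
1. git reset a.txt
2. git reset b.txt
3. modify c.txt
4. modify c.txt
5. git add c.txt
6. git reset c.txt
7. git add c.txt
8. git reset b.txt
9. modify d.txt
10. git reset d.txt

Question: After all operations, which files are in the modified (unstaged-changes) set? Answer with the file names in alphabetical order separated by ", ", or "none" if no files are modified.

Answer: d.txt

Derivation:
After op 1 (git reset a.txt): modified={none} staged={none}
After op 2 (git reset b.txt): modified={none} staged={none}
After op 3 (modify c.txt): modified={c.txt} staged={none}
After op 4 (modify c.txt): modified={c.txt} staged={none}
After op 5 (git add c.txt): modified={none} staged={c.txt}
After op 6 (git reset c.txt): modified={c.txt} staged={none}
After op 7 (git add c.txt): modified={none} staged={c.txt}
After op 8 (git reset b.txt): modified={none} staged={c.txt}
After op 9 (modify d.txt): modified={d.txt} staged={c.txt}
After op 10 (git reset d.txt): modified={d.txt} staged={c.txt}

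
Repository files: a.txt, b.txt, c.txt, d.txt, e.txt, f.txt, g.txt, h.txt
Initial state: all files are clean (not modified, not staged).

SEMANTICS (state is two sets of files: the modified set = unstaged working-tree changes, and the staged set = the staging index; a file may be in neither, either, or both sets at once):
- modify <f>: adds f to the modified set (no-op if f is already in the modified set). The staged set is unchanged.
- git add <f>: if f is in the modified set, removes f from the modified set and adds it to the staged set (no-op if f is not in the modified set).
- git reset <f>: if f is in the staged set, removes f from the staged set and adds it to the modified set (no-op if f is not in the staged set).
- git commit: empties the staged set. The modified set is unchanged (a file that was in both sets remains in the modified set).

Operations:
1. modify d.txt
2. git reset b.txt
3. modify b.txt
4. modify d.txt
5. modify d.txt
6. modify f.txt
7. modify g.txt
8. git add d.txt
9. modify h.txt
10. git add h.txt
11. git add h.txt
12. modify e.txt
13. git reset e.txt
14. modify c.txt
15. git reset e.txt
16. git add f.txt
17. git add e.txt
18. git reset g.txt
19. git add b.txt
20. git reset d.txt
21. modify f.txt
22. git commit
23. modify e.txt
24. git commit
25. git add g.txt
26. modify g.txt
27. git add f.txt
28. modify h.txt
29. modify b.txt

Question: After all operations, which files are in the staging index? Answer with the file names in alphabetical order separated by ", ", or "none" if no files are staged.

Answer: f.txt, g.txt

Derivation:
After op 1 (modify d.txt): modified={d.txt} staged={none}
After op 2 (git reset b.txt): modified={d.txt} staged={none}
After op 3 (modify b.txt): modified={b.txt, d.txt} staged={none}
After op 4 (modify d.txt): modified={b.txt, d.txt} staged={none}
After op 5 (modify d.txt): modified={b.txt, d.txt} staged={none}
After op 6 (modify f.txt): modified={b.txt, d.txt, f.txt} staged={none}
After op 7 (modify g.txt): modified={b.txt, d.txt, f.txt, g.txt} staged={none}
After op 8 (git add d.txt): modified={b.txt, f.txt, g.txt} staged={d.txt}
After op 9 (modify h.txt): modified={b.txt, f.txt, g.txt, h.txt} staged={d.txt}
After op 10 (git add h.txt): modified={b.txt, f.txt, g.txt} staged={d.txt, h.txt}
After op 11 (git add h.txt): modified={b.txt, f.txt, g.txt} staged={d.txt, h.txt}
After op 12 (modify e.txt): modified={b.txt, e.txt, f.txt, g.txt} staged={d.txt, h.txt}
After op 13 (git reset e.txt): modified={b.txt, e.txt, f.txt, g.txt} staged={d.txt, h.txt}
After op 14 (modify c.txt): modified={b.txt, c.txt, e.txt, f.txt, g.txt} staged={d.txt, h.txt}
After op 15 (git reset e.txt): modified={b.txt, c.txt, e.txt, f.txt, g.txt} staged={d.txt, h.txt}
After op 16 (git add f.txt): modified={b.txt, c.txt, e.txt, g.txt} staged={d.txt, f.txt, h.txt}
After op 17 (git add e.txt): modified={b.txt, c.txt, g.txt} staged={d.txt, e.txt, f.txt, h.txt}
After op 18 (git reset g.txt): modified={b.txt, c.txt, g.txt} staged={d.txt, e.txt, f.txt, h.txt}
After op 19 (git add b.txt): modified={c.txt, g.txt} staged={b.txt, d.txt, e.txt, f.txt, h.txt}
After op 20 (git reset d.txt): modified={c.txt, d.txt, g.txt} staged={b.txt, e.txt, f.txt, h.txt}
After op 21 (modify f.txt): modified={c.txt, d.txt, f.txt, g.txt} staged={b.txt, e.txt, f.txt, h.txt}
After op 22 (git commit): modified={c.txt, d.txt, f.txt, g.txt} staged={none}
After op 23 (modify e.txt): modified={c.txt, d.txt, e.txt, f.txt, g.txt} staged={none}
After op 24 (git commit): modified={c.txt, d.txt, e.txt, f.txt, g.txt} staged={none}
After op 25 (git add g.txt): modified={c.txt, d.txt, e.txt, f.txt} staged={g.txt}
After op 26 (modify g.txt): modified={c.txt, d.txt, e.txt, f.txt, g.txt} staged={g.txt}
After op 27 (git add f.txt): modified={c.txt, d.txt, e.txt, g.txt} staged={f.txt, g.txt}
After op 28 (modify h.txt): modified={c.txt, d.txt, e.txt, g.txt, h.txt} staged={f.txt, g.txt}
After op 29 (modify b.txt): modified={b.txt, c.txt, d.txt, e.txt, g.txt, h.txt} staged={f.txt, g.txt}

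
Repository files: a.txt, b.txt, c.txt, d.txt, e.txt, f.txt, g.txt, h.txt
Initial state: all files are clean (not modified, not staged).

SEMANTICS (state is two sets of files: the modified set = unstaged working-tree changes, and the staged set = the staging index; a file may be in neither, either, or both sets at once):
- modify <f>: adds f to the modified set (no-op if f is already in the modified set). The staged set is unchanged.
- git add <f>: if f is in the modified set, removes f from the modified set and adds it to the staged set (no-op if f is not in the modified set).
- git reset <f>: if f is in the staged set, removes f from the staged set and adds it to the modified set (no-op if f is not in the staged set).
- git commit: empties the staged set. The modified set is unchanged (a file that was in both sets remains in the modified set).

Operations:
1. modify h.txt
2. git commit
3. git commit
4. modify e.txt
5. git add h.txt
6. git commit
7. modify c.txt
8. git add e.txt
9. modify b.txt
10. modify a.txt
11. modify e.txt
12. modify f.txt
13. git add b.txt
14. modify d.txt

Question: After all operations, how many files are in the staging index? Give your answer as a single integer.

Answer: 2

Derivation:
After op 1 (modify h.txt): modified={h.txt} staged={none}
After op 2 (git commit): modified={h.txt} staged={none}
After op 3 (git commit): modified={h.txt} staged={none}
After op 4 (modify e.txt): modified={e.txt, h.txt} staged={none}
After op 5 (git add h.txt): modified={e.txt} staged={h.txt}
After op 6 (git commit): modified={e.txt} staged={none}
After op 7 (modify c.txt): modified={c.txt, e.txt} staged={none}
After op 8 (git add e.txt): modified={c.txt} staged={e.txt}
After op 9 (modify b.txt): modified={b.txt, c.txt} staged={e.txt}
After op 10 (modify a.txt): modified={a.txt, b.txt, c.txt} staged={e.txt}
After op 11 (modify e.txt): modified={a.txt, b.txt, c.txt, e.txt} staged={e.txt}
After op 12 (modify f.txt): modified={a.txt, b.txt, c.txt, e.txt, f.txt} staged={e.txt}
After op 13 (git add b.txt): modified={a.txt, c.txt, e.txt, f.txt} staged={b.txt, e.txt}
After op 14 (modify d.txt): modified={a.txt, c.txt, d.txt, e.txt, f.txt} staged={b.txt, e.txt}
Final staged set: {b.txt, e.txt} -> count=2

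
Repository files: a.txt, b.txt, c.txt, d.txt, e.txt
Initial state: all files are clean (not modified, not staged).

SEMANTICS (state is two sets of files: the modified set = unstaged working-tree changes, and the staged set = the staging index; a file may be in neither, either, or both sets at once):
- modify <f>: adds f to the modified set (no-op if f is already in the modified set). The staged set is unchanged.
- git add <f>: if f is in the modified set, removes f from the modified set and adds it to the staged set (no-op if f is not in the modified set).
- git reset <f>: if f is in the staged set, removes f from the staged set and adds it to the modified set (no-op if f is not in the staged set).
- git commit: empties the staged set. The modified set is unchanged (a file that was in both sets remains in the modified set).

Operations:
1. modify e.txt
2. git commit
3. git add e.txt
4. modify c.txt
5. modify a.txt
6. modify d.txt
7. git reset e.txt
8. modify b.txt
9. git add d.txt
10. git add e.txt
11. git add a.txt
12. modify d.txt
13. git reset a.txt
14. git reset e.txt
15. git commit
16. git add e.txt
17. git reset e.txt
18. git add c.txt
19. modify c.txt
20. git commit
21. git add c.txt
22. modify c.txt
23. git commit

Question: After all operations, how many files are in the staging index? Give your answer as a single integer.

Answer: 0

Derivation:
After op 1 (modify e.txt): modified={e.txt} staged={none}
After op 2 (git commit): modified={e.txt} staged={none}
After op 3 (git add e.txt): modified={none} staged={e.txt}
After op 4 (modify c.txt): modified={c.txt} staged={e.txt}
After op 5 (modify a.txt): modified={a.txt, c.txt} staged={e.txt}
After op 6 (modify d.txt): modified={a.txt, c.txt, d.txt} staged={e.txt}
After op 7 (git reset e.txt): modified={a.txt, c.txt, d.txt, e.txt} staged={none}
After op 8 (modify b.txt): modified={a.txt, b.txt, c.txt, d.txt, e.txt} staged={none}
After op 9 (git add d.txt): modified={a.txt, b.txt, c.txt, e.txt} staged={d.txt}
After op 10 (git add e.txt): modified={a.txt, b.txt, c.txt} staged={d.txt, e.txt}
After op 11 (git add a.txt): modified={b.txt, c.txt} staged={a.txt, d.txt, e.txt}
After op 12 (modify d.txt): modified={b.txt, c.txt, d.txt} staged={a.txt, d.txt, e.txt}
After op 13 (git reset a.txt): modified={a.txt, b.txt, c.txt, d.txt} staged={d.txt, e.txt}
After op 14 (git reset e.txt): modified={a.txt, b.txt, c.txt, d.txt, e.txt} staged={d.txt}
After op 15 (git commit): modified={a.txt, b.txt, c.txt, d.txt, e.txt} staged={none}
After op 16 (git add e.txt): modified={a.txt, b.txt, c.txt, d.txt} staged={e.txt}
After op 17 (git reset e.txt): modified={a.txt, b.txt, c.txt, d.txt, e.txt} staged={none}
After op 18 (git add c.txt): modified={a.txt, b.txt, d.txt, e.txt} staged={c.txt}
After op 19 (modify c.txt): modified={a.txt, b.txt, c.txt, d.txt, e.txt} staged={c.txt}
After op 20 (git commit): modified={a.txt, b.txt, c.txt, d.txt, e.txt} staged={none}
After op 21 (git add c.txt): modified={a.txt, b.txt, d.txt, e.txt} staged={c.txt}
After op 22 (modify c.txt): modified={a.txt, b.txt, c.txt, d.txt, e.txt} staged={c.txt}
After op 23 (git commit): modified={a.txt, b.txt, c.txt, d.txt, e.txt} staged={none}
Final staged set: {none} -> count=0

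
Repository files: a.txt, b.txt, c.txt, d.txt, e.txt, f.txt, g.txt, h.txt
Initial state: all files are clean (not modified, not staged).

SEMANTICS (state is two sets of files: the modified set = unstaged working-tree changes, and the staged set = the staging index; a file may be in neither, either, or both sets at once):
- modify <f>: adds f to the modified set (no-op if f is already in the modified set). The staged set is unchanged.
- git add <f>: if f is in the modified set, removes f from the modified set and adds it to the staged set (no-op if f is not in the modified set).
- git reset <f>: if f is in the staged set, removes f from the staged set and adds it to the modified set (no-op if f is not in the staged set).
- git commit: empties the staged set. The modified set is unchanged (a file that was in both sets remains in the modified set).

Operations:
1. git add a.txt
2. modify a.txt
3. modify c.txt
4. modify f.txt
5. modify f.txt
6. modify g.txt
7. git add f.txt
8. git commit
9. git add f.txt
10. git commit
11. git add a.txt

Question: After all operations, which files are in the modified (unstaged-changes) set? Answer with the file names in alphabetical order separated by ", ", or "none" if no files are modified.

Answer: c.txt, g.txt

Derivation:
After op 1 (git add a.txt): modified={none} staged={none}
After op 2 (modify a.txt): modified={a.txt} staged={none}
After op 3 (modify c.txt): modified={a.txt, c.txt} staged={none}
After op 4 (modify f.txt): modified={a.txt, c.txt, f.txt} staged={none}
After op 5 (modify f.txt): modified={a.txt, c.txt, f.txt} staged={none}
After op 6 (modify g.txt): modified={a.txt, c.txt, f.txt, g.txt} staged={none}
After op 7 (git add f.txt): modified={a.txt, c.txt, g.txt} staged={f.txt}
After op 8 (git commit): modified={a.txt, c.txt, g.txt} staged={none}
After op 9 (git add f.txt): modified={a.txt, c.txt, g.txt} staged={none}
After op 10 (git commit): modified={a.txt, c.txt, g.txt} staged={none}
After op 11 (git add a.txt): modified={c.txt, g.txt} staged={a.txt}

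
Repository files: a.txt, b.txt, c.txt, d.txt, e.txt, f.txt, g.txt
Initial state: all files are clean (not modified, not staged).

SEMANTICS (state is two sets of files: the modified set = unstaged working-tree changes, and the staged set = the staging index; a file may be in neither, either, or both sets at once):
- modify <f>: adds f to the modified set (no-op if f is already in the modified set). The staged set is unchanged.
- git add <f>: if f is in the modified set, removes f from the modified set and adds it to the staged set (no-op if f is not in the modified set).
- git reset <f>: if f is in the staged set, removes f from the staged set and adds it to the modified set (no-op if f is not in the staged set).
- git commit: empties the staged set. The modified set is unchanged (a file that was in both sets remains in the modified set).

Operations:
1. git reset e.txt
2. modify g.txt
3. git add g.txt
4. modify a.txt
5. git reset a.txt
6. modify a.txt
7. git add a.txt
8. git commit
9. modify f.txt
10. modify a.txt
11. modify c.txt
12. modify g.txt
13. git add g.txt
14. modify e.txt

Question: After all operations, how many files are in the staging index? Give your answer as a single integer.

After op 1 (git reset e.txt): modified={none} staged={none}
After op 2 (modify g.txt): modified={g.txt} staged={none}
After op 3 (git add g.txt): modified={none} staged={g.txt}
After op 4 (modify a.txt): modified={a.txt} staged={g.txt}
After op 5 (git reset a.txt): modified={a.txt} staged={g.txt}
After op 6 (modify a.txt): modified={a.txt} staged={g.txt}
After op 7 (git add a.txt): modified={none} staged={a.txt, g.txt}
After op 8 (git commit): modified={none} staged={none}
After op 9 (modify f.txt): modified={f.txt} staged={none}
After op 10 (modify a.txt): modified={a.txt, f.txt} staged={none}
After op 11 (modify c.txt): modified={a.txt, c.txt, f.txt} staged={none}
After op 12 (modify g.txt): modified={a.txt, c.txt, f.txt, g.txt} staged={none}
After op 13 (git add g.txt): modified={a.txt, c.txt, f.txt} staged={g.txt}
After op 14 (modify e.txt): modified={a.txt, c.txt, e.txt, f.txt} staged={g.txt}
Final staged set: {g.txt} -> count=1

Answer: 1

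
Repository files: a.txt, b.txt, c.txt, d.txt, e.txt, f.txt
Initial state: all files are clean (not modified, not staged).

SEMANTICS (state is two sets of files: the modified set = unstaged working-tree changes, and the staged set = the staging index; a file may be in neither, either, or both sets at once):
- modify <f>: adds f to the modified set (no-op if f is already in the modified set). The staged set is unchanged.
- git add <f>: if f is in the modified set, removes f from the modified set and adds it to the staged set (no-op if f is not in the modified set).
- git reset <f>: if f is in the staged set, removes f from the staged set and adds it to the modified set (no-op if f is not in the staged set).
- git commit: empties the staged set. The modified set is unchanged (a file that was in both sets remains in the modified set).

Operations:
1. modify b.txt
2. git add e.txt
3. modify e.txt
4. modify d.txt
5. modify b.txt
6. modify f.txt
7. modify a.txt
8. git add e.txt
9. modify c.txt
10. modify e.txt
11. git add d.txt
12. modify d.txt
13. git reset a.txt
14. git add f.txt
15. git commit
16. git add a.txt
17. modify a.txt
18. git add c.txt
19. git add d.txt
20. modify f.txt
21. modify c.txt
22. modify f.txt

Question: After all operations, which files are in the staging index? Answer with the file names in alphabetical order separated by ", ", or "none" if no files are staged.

Answer: a.txt, c.txt, d.txt

Derivation:
After op 1 (modify b.txt): modified={b.txt} staged={none}
After op 2 (git add e.txt): modified={b.txt} staged={none}
After op 3 (modify e.txt): modified={b.txt, e.txt} staged={none}
After op 4 (modify d.txt): modified={b.txt, d.txt, e.txt} staged={none}
After op 5 (modify b.txt): modified={b.txt, d.txt, e.txt} staged={none}
After op 6 (modify f.txt): modified={b.txt, d.txt, e.txt, f.txt} staged={none}
After op 7 (modify a.txt): modified={a.txt, b.txt, d.txt, e.txt, f.txt} staged={none}
After op 8 (git add e.txt): modified={a.txt, b.txt, d.txt, f.txt} staged={e.txt}
After op 9 (modify c.txt): modified={a.txt, b.txt, c.txt, d.txt, f.txt} staged={e.txt}
After op 10 (modify e.txt): modified={a.txt, b.txt, c.txt, d.txt, e.txt, f.txt} staged={e.txt}
After op 11 (git add d.txt): modified={a.txt, b.txt, c.txt, e.txt, f.txt} staged={d.txt, e.txt}
After op 12 (modify d.txt): modified={a.txt, b.txt, c.txt, d.txt, e.txt, f.txt} staged={d.txt, e.txt}
After op 13 (git reset a.txt): modified={a.txt, b.txt, c.txt, d.txt, e.txt, f.txt} staged={d.txt, e.txt}
After op 14 (git add f.txt): modified={a.txt, b.txt, c.txt, d.txt, e.txt} staged={d.txt, e.txt, f.txt}
After op 15 (git commit): modified={a.txt, b.txt, c.txt, d.txt, e.txt} staged={none}
After op 16 (git add a.txt): modified={b.txt, c.txt, d.txt, e.txt} staged={a.txt}
After op 17 (modify a.txt): modified={a.txt, b.txt, c.txt, d.txt, e.txt} staged={a.txt}
After op 18 (git add c.txt): modified={a.txt, b.txt, d.txt, e.txt} staged={a.txt, c.txt}
After op 19 (git add d.txt): modified={a.txt, b.txt, e.txt} staged={a.txt, c.txt, d.txt}
After op 20 (modify f.txt): modified={a.txt, b.txt, e.txt, f.txt} staged={a.txt, c.txt, d.txt}
After op 21 (modify c.txt): modified={a.txt, b.txt, c.txt, e.txt, f.txt} staged={a.txt, c.txt, d.txt}
After op 22 (modify f.txt): modified={a.txt, b.txt, c.txt, e.txt, f.txt} staged={a.txt, c.txt, d.txt}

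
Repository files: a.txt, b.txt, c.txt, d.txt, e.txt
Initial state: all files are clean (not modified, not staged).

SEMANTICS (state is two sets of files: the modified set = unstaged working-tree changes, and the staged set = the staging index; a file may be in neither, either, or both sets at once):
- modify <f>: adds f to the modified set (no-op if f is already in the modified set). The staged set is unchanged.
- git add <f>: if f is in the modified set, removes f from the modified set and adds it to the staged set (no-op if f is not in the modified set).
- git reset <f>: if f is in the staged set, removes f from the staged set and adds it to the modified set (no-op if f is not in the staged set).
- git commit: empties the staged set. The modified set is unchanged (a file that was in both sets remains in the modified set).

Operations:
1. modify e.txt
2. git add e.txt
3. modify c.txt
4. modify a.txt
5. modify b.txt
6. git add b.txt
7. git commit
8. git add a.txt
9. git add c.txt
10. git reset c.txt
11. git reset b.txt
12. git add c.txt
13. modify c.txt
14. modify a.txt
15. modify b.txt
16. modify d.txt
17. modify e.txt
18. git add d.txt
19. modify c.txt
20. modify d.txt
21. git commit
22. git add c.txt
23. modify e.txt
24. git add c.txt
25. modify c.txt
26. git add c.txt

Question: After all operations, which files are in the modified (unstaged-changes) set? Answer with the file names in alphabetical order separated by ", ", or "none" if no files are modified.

After op 1 (modify e.txt): modified={e.txt} staged={none}
After op 2 (git add e.txt): modified={none} staged={e.txt}
After op 3 (modify c.txt): modified={c.txt} staged={e.txt}
After op 4 (modify a.txt): modified={a.txt, c.txt} staged={e.txt}
After op 5 (modify b.txt): modified={a.txt, b.txt, c.txt} staged={e.txt}
After op 6 (git add b.txt): modified={a.txt, c.txt} staged={b.txt, e.txt}
After op 7 (git commit): modified={a.txt, c.txt} staged={none}
After op 8 (git add a.txt): modified={c.txt} staged={a.txt}
After op 9 (git add c.txt): modified={none} staged={a.txt, c.txt}
After op 10 (git reset c.txt): modified={c.txt} staged={a.txt}
After op 11 (git reset b.txt): modified={c.txt} staged={a.txt}
After op 12 (git add c.txt): modified={none} staged={a.txt, c.txt}
After op 13 (modify c.txt): modified={c.txt} staged={a.txt, c.txt}
After op 14 (modify a.txt): modified={a.txt, c.txt} staged={a.txt, c.txt}
After op 15 (modify b.txt): modified={a.txt, b.txt, c.txt} staged={a.txt, c.txt}
After op 16 (modify d.txt): modified={a.txt, b.txt, c.txt, d.txt} staged={a.txt, c.txt}
After op 17 (modify e.txt): modified={a.txt, b.txt, c.txt, d.txt, e.txt} staged={a.txt, c.txt}
After op 18 (git add d.txt): modified={a.txt, b.txt, c.txt, e.txt} staged={a.txt, c.txt, d.txt}
After op 19 (modify c.txt): modified={a.txt, b.txt, c.txt, e.txt} staged={a.txt, c.txt, d.txt}
After op 20 (modify d.txt): modified={a.txt, b.txt, c.txt, d.txt, e.txt} staged={a.txt, c.txt, d.txt}
After op 21 (git commit): modified={a.txt, b.txt, c.txt, d.txt, e.txt} staged={none}
After op 22 (git add c.txt): modified={a.txt, b.txt, d.txt, e.txt} staged={c.txt}
After op 23 (modify e.txt): modified={a.txt, b.txt, d.txt, e.txt} staged={c.txt}
After op 24 (git add c.txt): modified={a.txt, b.txt, d.txt, e.txt} staged={c.txt}
After op 25 (modify c.txt): modified={a.txt, b.txt, c.txt, d.txt, e.txt} staged={c.txt}
After op 26 (git add c.txt): modified={a.txt, b.txt, d.txt, e.txt} staged={c.txt}

Answer: a.txt, b.txt, d.txt, e.txt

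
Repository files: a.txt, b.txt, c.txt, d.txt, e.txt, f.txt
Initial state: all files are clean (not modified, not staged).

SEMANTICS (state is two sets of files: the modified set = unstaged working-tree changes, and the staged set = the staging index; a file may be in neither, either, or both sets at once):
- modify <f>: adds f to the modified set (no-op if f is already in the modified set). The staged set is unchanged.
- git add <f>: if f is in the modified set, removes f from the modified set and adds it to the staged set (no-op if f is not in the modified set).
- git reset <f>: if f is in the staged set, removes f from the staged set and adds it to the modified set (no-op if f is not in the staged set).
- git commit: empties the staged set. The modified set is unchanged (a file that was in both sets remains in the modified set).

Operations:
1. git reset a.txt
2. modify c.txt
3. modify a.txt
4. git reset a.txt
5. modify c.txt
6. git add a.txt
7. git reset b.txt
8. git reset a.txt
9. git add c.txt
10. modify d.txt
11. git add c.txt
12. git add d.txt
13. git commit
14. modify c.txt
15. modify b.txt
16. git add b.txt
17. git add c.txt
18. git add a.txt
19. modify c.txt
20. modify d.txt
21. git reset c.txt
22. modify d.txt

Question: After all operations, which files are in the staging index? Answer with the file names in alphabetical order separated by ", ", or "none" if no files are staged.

Answer: a.txt, b.txt

Derivation:
After op 1 (git reset a.txt): modified={none} staged={none}
After op 2 (modify c.txt): modified={c.txt} staged={none}
After op 3 (modify a.txt): modified={a.txt, c.txt} staged={none}
After op 4 (git reset a.txt): modified={a.txt, c.txt} staged={none}
After op 5 (modify c.txt): modified={a.txt, c.txt} staged={none}
After op 6 (git add a.txt): modified={c.txt} staged={a.txt}
After op 7 (git reset b.txt): modified={c.txt} staged={a.txt}
After op 8 (git reset a.txt): modified={a.txt, c.txt} staged={none}
After op 9 (git add c.txt): modified={a.txt} staged={c.txt}
After op 10 (modify d.txt): modified={a.txt, d.txt} staged={c.txt}
After op 11 (git add c.txt): modified={a.txt, d.txt} staged={c.txt}
After op 12 (git add d.txt): modified={a.txt} staged={c.txt, d.txt}
After op 13 (git commit): modified={a.txt} staged={none}
After op 14 (modify c.txt): modified={a.txt, c.txt} staged={none}
After op 15 (modify b.txt): modified={a.txt, b.txt, c.txt} staged={none}
After op 16 (git add b.txt): modified={a.txt, c.txt} staged={b.txt}
After op 17 (git add c.txt): modified={a.txt} staged={b.txt, c.txt}
After op 18 (git add a.txt): modified={none} staged={a.txt, b.txt, c.txt}
After op 19 (modify c.txt): modified={c.txt} staged={a.txt, b.txt, c.txt}
After op 20 (modify d.txt): modified={c.txt, d.txt} staged={a.txt, b.txt, c.txt}
After op 21 (git reset c.txt): modified={c.txt, d.txt} staged={a.txt, b.txt}
After op 22 (modify d.txt): modified={c.txt, d.txt} staged={a.txt, b.txt}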